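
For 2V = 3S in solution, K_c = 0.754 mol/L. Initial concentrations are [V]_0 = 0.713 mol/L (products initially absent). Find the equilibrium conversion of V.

X = 0.454

Let X = conversion of V; extent ξ = 0.713X/2 mol/L.
Concentrations: [V] = 0.713 − 0.713X; [S] = 1.07X.
K_c = [S]^3 / ([V]^2).
Setting equal to 0.754 and solving for X on (0,1) gives X = 0.454.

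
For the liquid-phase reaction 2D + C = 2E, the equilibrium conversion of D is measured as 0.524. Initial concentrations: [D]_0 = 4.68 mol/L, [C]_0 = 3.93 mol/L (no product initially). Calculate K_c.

Let X = conversion of D.
Concentrations: [D] = 4.68 − 4.68X; [C] = 3.93 − 2.34X; [E] = 4.68X.
At X = 0.524: [D] = 2.23, [C] = 2.7, [E] = 2.45.
K_c = [E]^2 / ([D]^2 [C]) = 0.448 L/mol.

K_c = 0.448 L/mol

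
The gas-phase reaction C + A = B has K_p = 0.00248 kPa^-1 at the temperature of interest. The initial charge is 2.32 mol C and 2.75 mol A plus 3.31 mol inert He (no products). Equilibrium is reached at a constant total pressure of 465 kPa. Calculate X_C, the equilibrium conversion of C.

X = 0.244

Basis: 2.32 mol C initially; let X = conversion of C. Extent ξ = 2.32X.
At extent ξ: n_C = 2.32 − 2.32X; n_A = 2.75 − 2.32X; n_B = 2.32X; n_I = 3.31 (inert).
Total moles n_T = 8.38 − 2.32X.
y_i = n_i/n_T, p_i = y_i·P. K_p = p_B / (p_C p_A).
Equating to 0.00248 kPa^-1 and solving on 0 < X < 1: X = 0.244.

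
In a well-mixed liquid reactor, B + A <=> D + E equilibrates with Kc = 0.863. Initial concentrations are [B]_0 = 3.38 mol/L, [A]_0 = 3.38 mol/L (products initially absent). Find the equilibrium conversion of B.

X = 0.482

Let X = conversion of B; extent ξ = 3.38·X mol/L.
Concentrations: [B] = 3.38 − 3.38X; [A] = 3.38 − 3.38X; [D] = 3.38X; [E] = 3.38X.
Kc = [D] [E] / ([B] [A]).
Setting equal to 0.863 and solving for X on (0,1) gives X = 0.482.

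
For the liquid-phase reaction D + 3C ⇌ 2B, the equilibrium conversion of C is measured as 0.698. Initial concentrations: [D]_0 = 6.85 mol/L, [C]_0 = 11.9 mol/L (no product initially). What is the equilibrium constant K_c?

Let X = conversion of C.
Concentrations: [D] = 6.85 − 3.97X; [C] = 11.9 − 11.9X; [B] = 7.93X.
At X = 0.698: [D] = 4.08, [C] = 3.59, [B] = 5.54.
K_c = [B]^2 / ([D] [C]^3) = 0.162 (mol/L)^-2.

K_c = 0.162 (mol/L)^-2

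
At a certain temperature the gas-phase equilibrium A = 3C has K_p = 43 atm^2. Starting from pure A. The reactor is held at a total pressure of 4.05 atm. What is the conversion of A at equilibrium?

X = 0.576

Basis: 1 mol A initially; let X = conversion of A. Extent ξ = X.
Moles: n_A = 1 − X; n_C = 3X.
Summing: n_T = 1 + 2X.
With p_i = (n_i/n_T)P, K_p = p_C^3 / (p_A).
Substituting and setting equal to 43 atm^2 gives a polynomial in X; the root in (0,1) is X = 0.576.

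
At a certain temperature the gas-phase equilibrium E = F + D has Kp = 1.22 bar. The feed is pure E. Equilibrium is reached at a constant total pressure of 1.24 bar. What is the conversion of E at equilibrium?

Take 1 mol E as basis and let X be its fractional conversion, so ξ = X.
Species balance: n_E = 1 − X; n_F = X; n_D = X.
n_T = Σnᵢ = 1 + X.
Mole fractions y_i = n_i/n_T; Kp = p_F p_D / (p_E) with p_i = y_i·P.
This yields a degree-2 equation in X; solving on (0,1), X = 0.704.

X = 0.704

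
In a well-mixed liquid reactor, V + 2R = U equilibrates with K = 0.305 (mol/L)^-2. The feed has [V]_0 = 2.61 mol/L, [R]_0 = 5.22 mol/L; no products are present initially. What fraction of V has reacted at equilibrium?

Let X = conversion of V; extent ξ = 2.61·X mol/L.
Concentrations: [V] = 2.61 − 2.61X; [R] = 5.22 − 5.22X; [U] = 2.61X.
K = [U] / ([V] [R]^2).
Solving K = 0.305 for X ∈ (0,1): X = 0.587.

X = 0.587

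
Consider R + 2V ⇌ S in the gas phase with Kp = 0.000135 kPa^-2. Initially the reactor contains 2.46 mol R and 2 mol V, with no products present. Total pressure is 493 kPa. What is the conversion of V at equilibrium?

Basis: 2 mol V initially; let X = conversion of V. Extent ξ = X.
At extent ξ: n_R = 2.46 − X; n_V = 2 − 2X; n_S = X.
Summing: n_T = 4.46 − 2X.
With p_i = (n_i/n_T)P, Kp = p_S / (p_R p_V^2).
This yields a degree-3 equation in X; solving on (0,1), X = 0.826.

X = 0.826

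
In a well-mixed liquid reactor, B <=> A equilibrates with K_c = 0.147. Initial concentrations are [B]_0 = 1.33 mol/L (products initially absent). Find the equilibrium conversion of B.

X = 0.128

Let X = conversion of B; extent ξ = 1.33·X mol/L.
Concentrations: [B] = 1.33 − 1.33X; [A] = 1.33X.
K_c = [A] / ([B]).
Setting equal to 0.147 and solving for X on (0,1) gives X = 0.128.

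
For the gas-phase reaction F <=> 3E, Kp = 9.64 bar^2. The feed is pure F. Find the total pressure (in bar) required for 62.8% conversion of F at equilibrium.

Take 1 mol F as basis and let X be its fractional conversion, so ξ = X.
Mole table: n_F = 1 − X; n_E = 3X.
Total moles n_T = 1 + 2X.
Kp = p_E^3 / (p_F) with p_i = (n_i/n_T)·P.
At X = 0.628: the mole-fraction product g(X) = Π y_i^ν_i = 3.532. Since Kp = g(X)·P^{2}, P = (Kp/g)^(1/2) = (9.64/3.532)^(1/2) = 1.65 bar.

P = 1.65 bar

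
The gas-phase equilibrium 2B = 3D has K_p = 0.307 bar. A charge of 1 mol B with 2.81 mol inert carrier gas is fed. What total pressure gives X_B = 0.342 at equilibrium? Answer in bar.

Basis: 1 mol B initially; let X = conversion of B. Extent ξ = 0.5X.
Mole table: n_B = 1 − X; n_D = 1.5X; n_I = 2.81 (inert).
Summing: n_T = 3.81 + 0.5X.
K_p = p_D^3 / (p_B^2) with p_i = (n_i/n_T)·P.
At X = 0.342: the mole-fraction product g(X) = Π y_i^ν_i = 0.07833. Since K_p = g(X)·P^{1}, P = (K_p/g)^(1/1) = (0.307/0.07833)^(1/1) = 3.92 bar.

P = 3.92 bar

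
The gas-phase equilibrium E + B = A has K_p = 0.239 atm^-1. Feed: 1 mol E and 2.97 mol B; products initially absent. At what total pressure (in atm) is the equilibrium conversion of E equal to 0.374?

Basis: 1 mol E initially; let X = conversion of E. Extent ξ = X.
Species balance: n_E = 1 − X; n_B = 2.97 − X; n_A = X.
Total moles n_T = 3.97 − X.
K_p = p_A / (p_E p_B) with p_i = (n_i/n_T)·P.
At X = 0.374: the mole-fraction product g(X) = Π y_i^ν_i = 0.8276. Since K_p = g(X)·P^{-1}, P = (g/K_p)^(1/1) = (0.8276/0.239)^(1/1) = 3.46 atm.

P = 3.46 atm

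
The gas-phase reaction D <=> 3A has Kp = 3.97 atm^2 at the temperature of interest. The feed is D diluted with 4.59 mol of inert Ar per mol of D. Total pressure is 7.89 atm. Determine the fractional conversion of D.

X = 0.388

Take 1 mol D as basis and let X be its fractional conversion, so ξ = X.
Moles: n_D = 1 − X; n_A = 3X; n_I = 4.59 (inert).
n_T = Σnᵢ = 5.59 + 2X.
Mole fractions y_i = n_i/n_T; Kp = p_A^3 / (p_D) with p_i = y_i·P.
Setting this equal to 3.97 atm^2 and taking the physical root (0 < X < 1) gives X = 0.388.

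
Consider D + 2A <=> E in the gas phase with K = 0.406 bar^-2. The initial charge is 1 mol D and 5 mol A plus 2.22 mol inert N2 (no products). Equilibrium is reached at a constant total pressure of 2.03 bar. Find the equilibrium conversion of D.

X = 0.353

Let X = conversion of D (basis 1 mol D); extent of reaction ξ = X.
At extent ξ: n_D = 1 − X; n_A = 5 − 2X; n_E = X; n_I = 2.22 (inert).
Summing: n_T = 8.22 − 2X.
Mole fractions y_i = n_i/n_T; K = p_E / (p_D p_A^2) with p_i = y_i·P.
Equating to 0.406 bar^-2 and solving on 0 < X < 1: X = 0.353.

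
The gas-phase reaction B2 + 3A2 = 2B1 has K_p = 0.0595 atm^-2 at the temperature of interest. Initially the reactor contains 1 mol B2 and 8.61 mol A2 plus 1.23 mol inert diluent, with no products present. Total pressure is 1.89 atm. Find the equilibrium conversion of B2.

Let X = conversion of B2 (basis 1 mol B2); extent of reaction ξ = X.
Moles: n_B2 = 1 − X; n_A2 = 8.61 − 3X; n_B1 = 2X; n_I = 1.23 (inert).
Summing: n_T = 10.8 − 2X.
Mole fractions y_i = n_i/n_T; K_p = p_B1^2 / (p_B2 p_A2^3) with p_i = y_i·P.
Substituting and setting equal to 0.0595 atm^-2 gives a polynomial in X; the root in (0,1) is X = 0.371.

X = 0.371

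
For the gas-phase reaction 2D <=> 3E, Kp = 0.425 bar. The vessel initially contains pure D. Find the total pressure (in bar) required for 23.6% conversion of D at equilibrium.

P = 6.25 bar

Take 1 mol D as basis and let X be its fractional conversion, so ξ = 0.5X.
At extent ξ: n_D = 1 − X; n_E = 1.5X.
n_T = Σnᵢ = 1 + 0.5X.
Kp = p_E^3 / (p_D^2) with p_i = (n_i/n_T)·P.
At X = 0.236: the mole-fraction product g(X) = Π y_i^ν_i = 0.06798. Since Kp = g(X)·P^{1}, P = (Kp/g)^(1/1) = (0.425/0.06798)^(1/1) = 6.25 bar.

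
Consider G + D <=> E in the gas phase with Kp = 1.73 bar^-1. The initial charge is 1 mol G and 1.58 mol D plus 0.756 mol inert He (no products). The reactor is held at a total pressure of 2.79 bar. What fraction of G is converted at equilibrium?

X = 0.629

Let X = conversion of G (basis 1 mol G); extent of reaction ξ = X.
Mole table: n_G = 1 − X; n_D = 1.58 − X; n_E = X; n_I = 0.756 (inert).
Total moles n_T = 3.34 − X.
Mole fractions y_i = n_i/n_T; Kp = p_E / (p_G p_D) with p_i = y_i·P.
Equating to 1.73 bar^-1 and solving on 0 < X < 1: X = 0.629.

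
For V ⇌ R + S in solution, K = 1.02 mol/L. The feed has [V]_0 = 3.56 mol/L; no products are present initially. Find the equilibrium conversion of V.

X = 0.411

Let X = conversion of V; extent ξ = 3.56·X mol/L.
Concentrations: [V] = 3.56 − 3.56X; [R] = 3.56X; [S] = 3.56X.
K = [R] [S] / ([V]).
Solving K = 1.02 for X ∈ (0,1): X = 0.411.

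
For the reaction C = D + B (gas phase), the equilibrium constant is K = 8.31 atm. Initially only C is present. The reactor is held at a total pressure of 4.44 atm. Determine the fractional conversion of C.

X = 0.807

Take 1 mol C as basis and let X be its fractional conversion, so ξ = X.
Mole table: n_C = 1 − X; n_D = X; n_B = X.
n_T = Σnᵢ = 1 + X.
y_i = n_i/n_T, p_i = y_i·P. K = p_D p_B / (p_C).
This yields a degree-2 equation in X; solving on (0,1), X = 0.807.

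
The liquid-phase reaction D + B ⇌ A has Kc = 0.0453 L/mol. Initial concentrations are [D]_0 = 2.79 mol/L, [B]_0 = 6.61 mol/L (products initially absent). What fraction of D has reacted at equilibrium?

X = 0.214

Let X = conversion of D; extent ξ = 2.79·X mol/L.
Concentrations: [D] = 2.79 − 2.79X; [B] = 6.61 − 2.79X; [A] = 2.79X.
Kc = [A] / ([D] [B]).
Setting equal to 0.0453 and solving for X on (0,1) gives X = 0.214.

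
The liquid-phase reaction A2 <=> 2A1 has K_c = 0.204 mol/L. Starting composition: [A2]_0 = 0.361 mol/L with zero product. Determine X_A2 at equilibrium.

Let X = conversion of A2; extent ξ = 0.361·X mol/L.
Concentrations: [A2] = 0.361 − 0.361X; [A1] = 0.722X.
K_c = [A1]^2 / ([A2]).
Setting equal to 0.204 and solving for X on (0,1) gives X = 0.312.

X = 0.312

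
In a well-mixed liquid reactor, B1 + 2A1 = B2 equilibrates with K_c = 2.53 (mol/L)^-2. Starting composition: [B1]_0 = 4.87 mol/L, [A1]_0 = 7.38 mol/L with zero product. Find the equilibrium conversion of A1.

Let X = conversion of A1; extent ξ = 7.38X/2 mol/L.
Concentrations: [B1] = 4.87 − 3.69X; [A1] = 7.38 − 7.38X; [B2] = 3.69X.
K_c = [B2] / ([B1] [A1]^2).
Equating to 2.53 (mol/L)^-2: the physical root is X = 0.880.

X = 0.880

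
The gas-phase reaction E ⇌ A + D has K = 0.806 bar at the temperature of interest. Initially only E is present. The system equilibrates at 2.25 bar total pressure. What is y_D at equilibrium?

y_D = 0.339

Basis: 1 mol E initially; let X = conversion of E. Extent ξ = X.
Mole table: n_E = 1 − X; n_A = X; n_D = X.
Total moles n_T = 1 + X.
Mole fractions y_i = n_i/n_T; K = p_A p_D / (p_E) with p_i = y_i·P.
This yields a degree-2 equation in X; solving on (0,1), X = 0.514.
Then n_D = 0.514, n_T = 1.51, so y_D = 0.339.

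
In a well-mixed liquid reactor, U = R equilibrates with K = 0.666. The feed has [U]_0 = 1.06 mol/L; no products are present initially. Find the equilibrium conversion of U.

X = 0.400

Let X = conversion of U; extent ξ = 1.06·X mol/L.
Concentrations: [U] = 1.06 − 1.06X; [R] = 1.06X.
K = [R] / ([U]).
Solving K = 0.666 for X ∈ (0,1): X = 0.400.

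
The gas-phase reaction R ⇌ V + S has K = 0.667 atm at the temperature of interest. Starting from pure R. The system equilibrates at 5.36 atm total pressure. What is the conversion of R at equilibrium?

X = 0.333

Let X = conversion of R (basis 1 mol R); extent of reaction ξ = X.
Moles: n_R = 1 − X; n_V = X; n_S = X.
n_T = Σnᵢ = 1 + X.
y_i = n_i/n_T, p_i = y_i·P. K = p_V p_S / (p_R).
Equating to 0.667 atm and solving on 0 < X < 1: X = 0.333.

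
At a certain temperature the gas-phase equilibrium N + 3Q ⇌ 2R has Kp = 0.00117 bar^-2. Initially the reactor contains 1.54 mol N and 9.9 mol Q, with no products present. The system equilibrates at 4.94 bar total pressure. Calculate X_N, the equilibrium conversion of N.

Let X = conversion of N (basis 1.54 mol N); extent of reaction ξ = 1.54X.
Moles: n_N = 1.54 − 1.54X; n_Q = 9.9 − 4.62X; n_R = 3.08X.
n_T = Σnᵢ = 11.4 − 3.08X.
Mole fractions y_i = n_i/n_T; Kp = p_R^2 / (p_N p_Q^3) with p_i = y_i·P.
This yields a degree-4 equation in X; solving on (0,1), X = 0.158.

X = 0.158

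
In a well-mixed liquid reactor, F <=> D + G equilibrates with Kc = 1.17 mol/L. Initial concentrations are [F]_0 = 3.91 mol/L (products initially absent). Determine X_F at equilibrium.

Let X = conversion of F; extent ξ = 3.91·X mol/L.
Concentrations: [F] = 3.91 − 3.91X; [D] = 3.91X; [G] = 3.91X.
Kc = [D] [G] / ([F]).
Solving Kc = 1.17 for X ∈ (0,1): X = 0.417.

X = 0.417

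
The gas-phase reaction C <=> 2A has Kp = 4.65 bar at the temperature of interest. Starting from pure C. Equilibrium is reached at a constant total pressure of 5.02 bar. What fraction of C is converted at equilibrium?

Let X = conversion of C (basis 1 mol C); extent of reaction ξ = X.
Moles: n_C = 1 − X; n_A = 2X.
n_T = Σnᵢ = 1 + X.
Mole fractions y_i = n_i/n_T; Kp = p_A^2 / (p_C) with p_i = y_i·P.
Setting this equal to 4.65 bar and taking the physical root (0 < X < 1) gives X = 0.434.

X = 0.434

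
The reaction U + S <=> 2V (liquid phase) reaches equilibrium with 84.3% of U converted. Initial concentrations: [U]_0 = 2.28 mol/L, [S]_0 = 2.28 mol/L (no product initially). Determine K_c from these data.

Let X = conversion of U.
Concentrations: [U] = 2.28 − 2.28X; [S] = 2.28 − 2.28X; [V] = 4.56X.
At X = 0.843: [U] = 0.358, [S] = 0.358, [V] = 3.84.
K_c = [V]^2 / ([U] [S]) = 115.

K_c = 115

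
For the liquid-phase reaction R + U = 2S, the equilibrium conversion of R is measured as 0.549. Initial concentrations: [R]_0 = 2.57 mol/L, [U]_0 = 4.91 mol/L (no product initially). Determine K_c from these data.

K_c = 1.96

Let X = conversion of R.
Concentrations: [R] = 2.57 − 2.57X; [U] = 4.91 − 2.57X; [S] = 5.14X.
At X = 0.549: [R] = 1.16, [U] = 3.5, [S] = 2.82.
K_c = [S]^2 / ([R] [U]) = 1.96.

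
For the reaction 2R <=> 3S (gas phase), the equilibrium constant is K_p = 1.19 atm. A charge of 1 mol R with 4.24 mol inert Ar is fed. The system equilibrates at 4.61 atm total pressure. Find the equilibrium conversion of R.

Take 1 mol R as basis and let X be its fractional conversion, so ξ = 0.5X.
At extent ξ: n_R = 1 − X; n_S = 1.5X; n_I = 4.24 (inert).
Summing: n_T = 5.24 + 0.5X.
y_i = n_i/n_T, p_i = y_i·P. K_p = p_S^3 / (p_R^2).
This yields a degree-3 equation in X; solving on (0,1), X = 0.482.

X = 0.482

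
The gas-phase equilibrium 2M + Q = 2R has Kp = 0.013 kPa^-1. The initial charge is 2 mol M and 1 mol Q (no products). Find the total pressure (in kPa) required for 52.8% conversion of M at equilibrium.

P = 504 kPa

Let X = conversion of M (basis 2 mol M); extent of reaction ξ = X.
Species balance: n_M = 2 − 2X; n_Q = 1 − X; n_R = 2X.
Total moles n_T = 3 − X.
Kp = p_R^2 / (p_M^2 p_Q) with p_i = (n_i/n_T)·P.
At X = 0.528: the mole-fraction product g(X) = Π y_i^ν_i = 6.554. Since Kp = g(X)·P^{-1}, P = (g/Kp)^(1/1) = (6.554/0.013)^(1/1) = 504 kPa.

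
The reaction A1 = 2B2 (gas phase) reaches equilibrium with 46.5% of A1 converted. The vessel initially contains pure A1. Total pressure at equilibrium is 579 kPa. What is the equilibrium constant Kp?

Kp = 639 kPa

Take 1 mol A1 as basis and let X be its fractional conversion, so ξ = X.
At extent ξ: n_A1 = 1 − X; n_B2 = 2X.
Total moles n_T = 1 + X.
At X = 0.465: n_A1 = 0.535, n_B2 = 0.93, n_T = 1.46.
p_i = (n_i/n_T)·P. Kp = p_B2^2 / (p_A1) = 639 kPa.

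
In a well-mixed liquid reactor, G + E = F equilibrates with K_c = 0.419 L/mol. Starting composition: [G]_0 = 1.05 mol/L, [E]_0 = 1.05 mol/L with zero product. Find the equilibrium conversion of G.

X = 0.248

Let X = conversion of G; extent ξ = 1.05·X mol/L.
Concentrations: [G] = 1.05 − 1.05X; [E] = 1.05 − 1.05X; [F] = 1.05X.
K_c = [F] / ([G] [E]).
Solving K_c = 0.419 for X ∈ (0,1): X = 0.248.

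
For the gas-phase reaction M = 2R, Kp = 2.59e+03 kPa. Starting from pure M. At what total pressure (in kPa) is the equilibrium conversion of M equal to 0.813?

Take 1 mol M as basis and let X be its fractional conversion, so ξ = X.
Moles: n_M = 1 − X; n_R = 2X.
n_T = Σnᵢ = 1 + X.
Kp = p_R^2 / (p_M) with p_i = (n_i/n_T)·P.
At X = 0.813: the mole-fraction product g(X) = Π y_i^ν_i = 7.798. Since Kp = g(X)·P^{1}, P = (Kp/g)^(1/1) = (2.59e+03/7.798)^(1/1) = 332 kPa.

P = 332 kPa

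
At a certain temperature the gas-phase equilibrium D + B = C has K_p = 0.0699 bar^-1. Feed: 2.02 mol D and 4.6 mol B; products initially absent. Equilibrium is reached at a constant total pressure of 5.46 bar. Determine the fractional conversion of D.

Basis: 2.02 mol D initially; let X = conversion of D. Extent ξ = 2.02X.
At extent ξ: n_D = 2.02 − 2.02X; n_B = 4.6 − 2.02X; n_C = 2.02X.
Summing: n_T = 6.62 − 2.02X.
Mole fractions y_i = n_i/n_T; K_p = p_C / (p_D p_B) with p_i = y_i·P.
Equating to 0.0699 bar^-1 and solving on 0 < X < 1: X = 0.205.

X = 0.205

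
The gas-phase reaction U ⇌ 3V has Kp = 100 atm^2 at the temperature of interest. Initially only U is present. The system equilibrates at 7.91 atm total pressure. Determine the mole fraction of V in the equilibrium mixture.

Basis: 1 mol U initially; let X = conversion of U. Extent ξ = X.
Mole table: n_U = 1 − X; n_V = 3X.
Total moles n_T = 1 + 2X.
Mole fractions y_i = n_i/n_T; Kp = p_V^3 / (p_U) with p_i = y_i·P.
Substituting and setting equal to 100 atm^2 gives a polynomial in X; the root in (0,1) is X = 0.491.
Then n_V = 1.47, n_T = 1.98, so y_V = 0.743.

y_V = 0.743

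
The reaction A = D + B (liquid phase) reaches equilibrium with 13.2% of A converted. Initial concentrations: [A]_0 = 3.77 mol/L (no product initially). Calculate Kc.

Let X = conversion of A.
Concentrations: [A] = 3.77 − 3.77X; [D] = 3.77X; [B] = 3.77X.
At X = 0.132: [A] = 3.27, [D] = 0.498, [B] = 0.498.
Kc = [D] [B] / ([A]) = 0.0757 mol/L.

Kc = 0.0757 mol/L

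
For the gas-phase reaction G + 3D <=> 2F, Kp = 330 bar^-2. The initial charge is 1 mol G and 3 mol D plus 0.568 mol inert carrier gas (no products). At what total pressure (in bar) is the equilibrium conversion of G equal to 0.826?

P = 1.69 bar

Take 1 mol G as basis and let X be its fractional conversion, so ξ = X.
At extent ξ: n_G = 1 − X; n_D = 3 − 3X; n_F = 2X; n_I = 0.568 (inert).
Summing: n_T = 4.57 − 2X.
Kp = p_F^2 / (p_G p_D^3) with p_i = (n_i/n_T)·P.
At X = 0.826: the mole-fraction product g(X) = Π y_i^ν_i = 937.6. Since Kp = g(X)·P^{-2}, P = (g/Kp)^(1/2) = (937.6/330)^(1/2) = 1.69 bar.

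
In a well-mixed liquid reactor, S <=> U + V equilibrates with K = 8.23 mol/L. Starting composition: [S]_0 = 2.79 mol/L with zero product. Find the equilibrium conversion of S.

X = 0.789

Let X = conversion of S; extent ξ = 2.79·X mol/L.
Concentrations: [S] = 2.79 − 2.79X; [U] = 2.79X; [V] = 2.79X.
K = [U] [V] / ([S]).
Solving K = 8.23 for X ∈ (0,1): X = 0.789.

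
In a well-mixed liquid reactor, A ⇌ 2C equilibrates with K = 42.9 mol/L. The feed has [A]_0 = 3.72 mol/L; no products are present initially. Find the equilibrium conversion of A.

X = 0.786

Let X = conversion of A; extent ξ = 3.72·X mol/L.
Concentrations: [A] = 3.72 − 3.72X; [C] = 7.44X.
K = [C]^2 / ([A]).
This equals 42.9 at X = 0.786 (the root in 0 < X < 1).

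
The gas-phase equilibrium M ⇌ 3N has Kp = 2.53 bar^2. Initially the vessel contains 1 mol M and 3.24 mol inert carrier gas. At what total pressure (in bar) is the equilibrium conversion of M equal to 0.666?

Take 1 mol M as basis and let X be its fractional conversion, so ξ = X.
Species balance: n_M = 1 − X; n_N = 3X; n_I = 3.24 (inert).
n_T = Σnᵢ = 4.24 + 2X.
Kp = p_N^3 / (p_M) with p_i = (n_i/n_T)·P.
At X = 0.666: the mole-fraction product g(X) = Π y_i^ν_i = 0.7692. Since Kp = g(X)·P^{2}, P = (Kp/g)^(1/2) = (2.53/0.7692)^(1/2) = 1.81 bar.

P = 1.81 bar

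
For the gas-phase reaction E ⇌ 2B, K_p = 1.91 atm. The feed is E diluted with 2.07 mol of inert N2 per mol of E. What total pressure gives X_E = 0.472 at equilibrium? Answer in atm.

P = 4.01 atm

Let X = conversion of E (basis 1 mol E); extent of reaction ξ = X.
At extent ξ: n_E = 1 − X; n_B = 2X; n_I = 2.07 (inert).
Total moles n_T = 3.07 + X.
K_p = p_B^2 / (p_E) with p_i = (n_i/n_T)·P.
At X = 0.472: the mole-fraction product g(X) = Π y_i^ν_i = 0.4765. Since K_p = g(X)·P^{1}, P = (K_p/g)^(1/1) = (1.91/0.4765)^(1/1) = 4.01 atm.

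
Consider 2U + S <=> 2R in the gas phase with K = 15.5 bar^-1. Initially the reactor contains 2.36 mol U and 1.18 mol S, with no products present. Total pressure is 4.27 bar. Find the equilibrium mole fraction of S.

y_S = 0.117

Take 2.36 mol U as basis and let X be its fractional conversion, so ξ = 1.18X.
At extent ξ: n_U = 2.36 − 2.36X; n_S = 1.18 − 1.18X; n_R = 2.36X.
n_T = Σnᵢ = 3.54 − 1.18X.
With p_i = (n_i/n_T)P, K = p_R^2 / (p_U^2 p_S).
This yields a degree-3 equation in X; solving on (0,1), X = 0.735.
Then n_S = 0.312, n_T = 2.67, so y_S = 0.117.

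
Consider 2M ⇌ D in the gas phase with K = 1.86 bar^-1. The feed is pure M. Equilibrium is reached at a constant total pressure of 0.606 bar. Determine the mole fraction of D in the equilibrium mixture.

Let X = conversion of M (basis 1 mol M); extent of reaction ξ = 0.5X.
Mole table: n_M = 1 − X; n_D = 0.5X.
Total moles n_T = 1 − 0.5X.
With p_i = (n_i/n_T)P, K = p_D / (p_M^2).
Setting this equal to 1.86 bar^-1 and taking the physical root (0 < X < 1) gives X = 0.574.
Then n_D = 0.287, n_T = 0.713, so y_D = 0.402.

y_D = 0.402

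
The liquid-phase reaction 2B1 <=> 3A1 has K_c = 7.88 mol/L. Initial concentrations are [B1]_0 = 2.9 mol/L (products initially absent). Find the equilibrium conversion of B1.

Let X = conversion of B1; extent ξ = 2.9X/2 mol/L.
Concentrations: [B1] = 2.9 − 2.9X; [A1] = 4.35X.
K_c = [A1]^3 / ([B1]^2).
This equals 7.88 at X = 0.548 (the root in 0 < X < 1).

X = 0.548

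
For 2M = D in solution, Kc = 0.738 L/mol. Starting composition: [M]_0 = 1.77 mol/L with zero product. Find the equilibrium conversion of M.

Let X = conversion of M; extent ξ = 1.77X/2 mol/L.
Concentrations: [M] = 1.77 − 1.77X; [D] = 0.885X.
Kc = [D] / ([M]^2).
Equating to 0.738 L/mol: the physical root is X = 0.544.

X = 0.544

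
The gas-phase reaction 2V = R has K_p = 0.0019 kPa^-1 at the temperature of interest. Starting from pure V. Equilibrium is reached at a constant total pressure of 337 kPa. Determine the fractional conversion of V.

Take 1 mol V as basis and let X be its fractional conversion, so ξ = 0.5X.
Mole table: n_V = 1 − X; n_R = 0.5X.
Total moles n_T = 1 − 0.5X.
Mole fractions y_i = n_i/n_T; K_p = p_R / (p_V^2) with p_i = y_i·P.
Setting this equal to 0.0019 kPa^-1 and taking the physical root (0 < X < 1) gives X = 0.470.

X = 0.470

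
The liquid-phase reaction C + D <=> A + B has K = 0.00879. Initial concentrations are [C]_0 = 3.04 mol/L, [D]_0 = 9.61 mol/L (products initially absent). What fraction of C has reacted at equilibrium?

Let X = conversion of C; extent ξ = 3.04·X mol/L.
Concentrations: [C] = 3.04 − 3.04X; [D] = 9.61 − 3.04X; [A] = 3.04X; [B] = 3.04X.
K = [A] [B] / ([C] [D]).
This equals 0.00879 at X = 0.150 (the root in 0 < X < 1).

X = 0.150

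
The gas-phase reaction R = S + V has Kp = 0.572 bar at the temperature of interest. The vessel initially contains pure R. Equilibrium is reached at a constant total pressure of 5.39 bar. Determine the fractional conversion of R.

Let X = conversion of R (basis 1 mol R); extent of reaction ξ = X.
Mole table: n_R = 1 − X; n_S = X; n_V = X.
Summing: n_T = 1 + X.
Mole fractions y_i = n_i/n_T; Kp = p_S p_V / (p_R) with p_i = y_i·P.
Substituting and setting equal to 0.572 bar gives a polynomial in X; the root in (0,1) is X = 0.310.

X = 0.310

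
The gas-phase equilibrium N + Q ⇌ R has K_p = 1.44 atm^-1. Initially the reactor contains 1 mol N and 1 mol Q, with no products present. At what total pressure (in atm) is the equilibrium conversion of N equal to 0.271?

P = 0.612 atm

Basis: 1 mol N initially; let X = conversion of N. Extent ξ = X.
At extent ξ: n_N = 1 − X; n_Q = 1 − X; n_R = X.
Total moles n_T = 2 − X.
K_p = p_R / (p_N p_Q) with p_i = (n_i/n_T)·P.
At X = 0.271: the mole-fraction product g(X) = Π y_i^ν_i = 0.8817. Since K_p = g(X)·P^{-1}, P = (g/K_p)^(1/1) = (0.8817/1.44)^(1/1) = 0.612 atm.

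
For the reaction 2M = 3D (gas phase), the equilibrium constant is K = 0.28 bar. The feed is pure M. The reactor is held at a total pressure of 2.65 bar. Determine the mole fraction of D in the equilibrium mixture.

Let X = conversion of M (basis 1 mol M); extent of reaction ξ = 0.5X.
Mole table: n_M = 1 − X; n_D = 1.5X.
n_T = Σnᵢ = 1 + 0.5X.
y_i = n_i/n_T, p_i = y_i·P. K = p_D^3 / (p_M^2).
Setting this equal to 0.28 bar and taking the physical root (0 < X < 1) gives X = 0.267.
Then n_D = 0.401, n_T = 1.13, so y_D = 0.353.

y_D = 0.353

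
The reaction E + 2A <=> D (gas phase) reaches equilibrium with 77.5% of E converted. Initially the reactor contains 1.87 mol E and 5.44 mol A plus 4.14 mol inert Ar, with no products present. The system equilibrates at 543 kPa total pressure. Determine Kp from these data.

Kp = 0.000132 kPa^-2

Basis: 1.87 mol E initially; let X = conversion of E. Extent ξ = 1.87X.
Species balance: n_E = 1.87 − 1.87X; n_A = 5.44 − 3.74X; n_D = 1.87X; n_I = 4.14 (inert).
Total moles n_T = 11.4 − 3.74X.
At X = 0.775: n_E = 0.421, n_A = 2.54, n_D = 1.45, n_T = 8.55.
p_i = (n_i/n_T)·P. Kp = p_D / (p_E p_A^2) = 0.000132 kPa^-2.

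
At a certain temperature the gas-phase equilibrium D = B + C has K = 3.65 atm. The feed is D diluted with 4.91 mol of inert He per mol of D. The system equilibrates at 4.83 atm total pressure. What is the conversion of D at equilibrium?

X = 0.857

Let X = conversion of D (basis 1 mol D); extent of reaction ξ = X.
At extent ξ: n_D = 1 − X; n_B = X; n_C = X; n_I = 4.91 (inert).
Total moles n_T = 5.91 + X.
Mole fractions y_i = n_i/n_T; K = p_B p_C / (p_D) with p_i = y_i·P.
Equating to 3.65 atm and solving on 0 < X < 1: X = 0.857.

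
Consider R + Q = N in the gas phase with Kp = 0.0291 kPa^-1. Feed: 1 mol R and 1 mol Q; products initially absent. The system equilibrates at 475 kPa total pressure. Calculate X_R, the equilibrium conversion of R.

Take 1 mol R as basis and let X be its fractional conversion, so ξ = X.
Mole table: n_R = 1 − X; n_Q = 1 − X; n_N = X.
n_T = Σnᵢ = 2 − X.
y_i = n_i/n_T, p_i = y_i·P. Kp = p_N / (p_R p_Q).
Substituting and setting equal to 0.0291 kPa^-1 gives a polynomial in X; the root in (0,1) is X = 0.740.

X = 0.740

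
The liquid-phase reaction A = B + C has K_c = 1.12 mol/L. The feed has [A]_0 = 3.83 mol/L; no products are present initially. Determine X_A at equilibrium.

X = 0.414

Let X = conversion of A; extent ξ = 3.83·X mol/L.
Concentrations: [A] = 3.83 − 3.83X; [B] = 3.83X; [C] = 3.83X.
K_c = [B] [C] / ([A]).
Setting equal to 1.12 and solving for X on (0,1) gives X = 0.414.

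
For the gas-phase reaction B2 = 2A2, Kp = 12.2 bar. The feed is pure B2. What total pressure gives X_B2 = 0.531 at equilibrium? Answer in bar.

P = 7.77 bar

Basis: 1 mol B2 initially; let X = conversion of B2. Extent ξ = X.
Species balance: n_B2 = 1 − X; n_A2 = 2X.
Summing: n_T = 1 + X.
Kp = p_A2^2 / (p_B2) with p_i = (n_i/n_T)·P.
At X = 0.531: the mole-fraction product g(X) = Π y_i^ν_i = 1.571. Since Kp = g(X)·P^{1}, P = (Kp/g)^(1/1) = (12.2/1.571)^(1/1) = 7.77 bar.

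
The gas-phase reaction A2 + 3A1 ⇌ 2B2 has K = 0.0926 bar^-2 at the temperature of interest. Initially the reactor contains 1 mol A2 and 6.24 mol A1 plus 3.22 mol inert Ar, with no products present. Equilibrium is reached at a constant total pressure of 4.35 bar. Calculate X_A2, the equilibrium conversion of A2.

X = 0.506

Take 1 mol A2 as basis and let X be its fractional conversion, so ξ = X.
At extent ξ: n_A2 = 1 − X; n_A1 = 6.24 − 3X; n_B2 = 2X; n_I = 3.22 (inert).
n_T = Σnᵢ = 10.5 − 2X.
With p_i = (n_i/n_T)P, K = p_B2^2 / (p_A2 p_A1^3).
Equating to 0.0926 bar^-2 and solving on 0 < X < 1: X = 0.506.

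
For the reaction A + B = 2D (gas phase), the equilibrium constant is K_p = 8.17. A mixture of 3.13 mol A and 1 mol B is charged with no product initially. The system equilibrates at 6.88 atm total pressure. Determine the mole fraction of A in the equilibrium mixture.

Take 1 mol B as basis and let X be its fractional conversion, so ξ = X.
At extent ξ: n_A = 3.13 − X; n_B = 1 − X; n_D = 2X.
n_T stays at 4.13 (no change in mole number).
y_i = n_i/n_T, p_i = y_i·P. K_p = p_D^2 / (p_A p_B).
Setting this equal to 8.17 and taking the physical root (0 < X < 1) gives X = 0.846.
Then n_A = 2.28, n_T = 4.13, so y_A = 0.553.

y_A = 0.553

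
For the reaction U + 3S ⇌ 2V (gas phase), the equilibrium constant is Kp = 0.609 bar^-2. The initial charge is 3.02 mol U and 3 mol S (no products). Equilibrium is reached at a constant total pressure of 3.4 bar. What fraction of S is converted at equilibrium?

Take 3 mol S as basis and let X be its fractional conversion, so ξ = X.
At extent ξ: n_U = 3.02 − X; n_S = 3 − 3X; n_V = 2X.
Summing: n_T = 6.02 − 2X.
Mole fractions y_i = n_i/n_T; Kp = p_V^2 / (p_U p_S^3) with p_i = y_i·P.
Setting this equal to 0.609 bar^-2 and taking the physical root (0 < X < 1) gives X = 0.588.

X = 0.588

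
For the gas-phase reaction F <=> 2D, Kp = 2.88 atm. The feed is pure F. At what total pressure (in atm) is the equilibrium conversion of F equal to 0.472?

P = 2.51 atm

Take 1 mol F as basis and let X be its fractional conversion, so ξ = X.
Mole table: n_F = 1 − X; n_D = 2X.
n_T = Σnᵢ = 1 + X.
Kp = p_D^2 / (p_F) with p_i = (n_i/n_T)·P.
At X = 0.472: the mole-fraction product g(X) = Π y_i^ν_i = 1.147. Since Kp = g(X)·P^{1}, P = (Kp/g)^(1/1) = (2.88/1.147)^(1/1) = 2.51 atm.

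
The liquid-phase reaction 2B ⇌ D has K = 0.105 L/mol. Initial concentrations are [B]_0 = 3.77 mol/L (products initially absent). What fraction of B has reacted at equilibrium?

X = 0.342

Let X = conversion of B; extent ξ = 3.77X/2 mol/L.
Concentrations: [B] = 3.77 − 3.77X; [D] = 1.89X.
K = [D] / ([B]^2).
Setting equal to 0.105 and solving for X on (0,1) gives X = 0.342.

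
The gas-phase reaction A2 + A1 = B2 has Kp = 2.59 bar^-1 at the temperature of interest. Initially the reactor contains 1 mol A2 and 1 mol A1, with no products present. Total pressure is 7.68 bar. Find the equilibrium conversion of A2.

X = 0.781

Let X = conversion of A2 (basis 1 mol A2); extent of reaction ξ = X.
At extent ξ: n_A2 = 1 − X; n_A1 = 1 − X; n_B2 = X.
n_T = Σnᵢ = 2 − X.
y_i = n_i/n_T, p_i = y_i·P. Kp = p_B2 / (p_A2 p_A1).
Equating to 2.59 bar^-1 and solving on 0 < X < 1: X = 0.781.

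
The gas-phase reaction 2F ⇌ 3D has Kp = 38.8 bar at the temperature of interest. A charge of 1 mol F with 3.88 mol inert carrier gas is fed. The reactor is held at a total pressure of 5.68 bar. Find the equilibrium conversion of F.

X = 0.786

Let X = conversion of F (basis 1 mol F); extent of reaction ξ = 0.5X.
Moles: n_F = 1 − X; n_D = 1.5X; n_I = 3.88 (inert).
Total moles n_T = 4.88 + 0.5X.
y_i = n_i/n_T, p_i = y_i·P. Kp = p_D^3 / (p_F^2).
Setting this equal to 38.8 bar and taking the physical root (0 < X < 1) gives X = 0.786.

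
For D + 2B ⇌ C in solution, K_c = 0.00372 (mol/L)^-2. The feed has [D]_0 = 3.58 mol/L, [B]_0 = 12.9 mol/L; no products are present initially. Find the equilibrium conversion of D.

Let X = conversion of D; extent ξ = 3.58·X mol/L.
Concentrations: [D] = 3.58 − 3.58X; [B] = 12.9 − 7.16X; [C] = 3.58X.
K_c = [C] / ([D] [B]^2).
Setting equal to 0.00372 and solving for X on (0,1) gives X = 0.301.

X = 0.301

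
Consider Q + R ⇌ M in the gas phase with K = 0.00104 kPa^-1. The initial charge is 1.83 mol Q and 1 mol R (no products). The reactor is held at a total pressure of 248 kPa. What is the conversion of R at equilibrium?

Basis: 1 mol R initially; let X = conversion of R. Extent ξ = X.
Moles: n_Q = 1.83 − X; n_R = 1 − X; n_M = X.
n_T = Σnᵢ = 2.83 − X.
Mole fractions y_i = n_i/n_T; K = p_M / (p_Q p_R) with p_i = y_i·P.
Substituting and setting equal to 0.00104 kPa^-1 gives a polynomial in X; the root in (0,1) is X = 0.139.

X = 0.139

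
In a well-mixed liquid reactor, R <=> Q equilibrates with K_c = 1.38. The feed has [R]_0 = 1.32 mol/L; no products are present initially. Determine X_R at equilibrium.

X = 0.580

Let X = conversion of R; extent ξ = 1.32·X mol/L.
Concentrations: [R] = 1.32 − 1.32X; [Q] = 1.32X.
K_c = [Q] / ([R]).
Equating to 1.38: the physical root is X = 0.580.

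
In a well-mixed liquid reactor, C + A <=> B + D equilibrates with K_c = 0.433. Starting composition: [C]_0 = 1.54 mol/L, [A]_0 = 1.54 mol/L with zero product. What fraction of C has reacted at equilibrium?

X = 0.397

Let X = conversion of C; extent ξ = 1.54·X mol/L.
Concentrations: [C] = 1.54 − 1.54X; [A] = 1.54 − 1.54X; [B] = 1.54X; [D] = 1.54X.
K_c = [B] [D] / ([C] [A]).
Solving K_c = 0.433 for X ∈ (0,1): X = 0.397.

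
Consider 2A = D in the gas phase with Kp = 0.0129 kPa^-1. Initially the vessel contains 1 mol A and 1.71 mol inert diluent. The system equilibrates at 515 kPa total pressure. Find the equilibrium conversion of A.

Let X = conversion of A (basis 1 mol A); extent of reaction ξ = 0.5X.
Mole table: n_A = 1 − X; n_D = 0.5X; n_I = 1.71 (inert).
Total moles n_T = 2.71 − 0.5X.
With p_i = (n_i/n_T)P, Kp = p_D / (p_A^2).
This yields a degree-2 equation in X; solving on (0,1), X = 0.657.

X = 0.657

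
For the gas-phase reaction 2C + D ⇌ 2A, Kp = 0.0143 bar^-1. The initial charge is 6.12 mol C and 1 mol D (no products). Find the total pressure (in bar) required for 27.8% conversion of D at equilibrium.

Basis: 1 mol D initially; let X = conversion of D. Extent ξ = X.
Species balance: n_C = 6.12 − 2X; n_D = 1 − X; n_A = 2X.
Total moles n_T = 7.12 − X.
Kp = p_A^2 / (p_C^2 p_D) with p_i = (n_i/n_T)·P.
At X = 0.278: the mole-fraction product g(X) = Π y_i^ν_i = 0.09463. Since Kp = g(X)·P^{-1}, P = (g/Kp)^(1/1) = (0.09463/0.0143)^(1/1) = 6.62 bar.

P = 6.62 bar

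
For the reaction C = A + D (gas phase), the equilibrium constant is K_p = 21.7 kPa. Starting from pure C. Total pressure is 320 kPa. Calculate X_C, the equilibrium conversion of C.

Take 1 mol C as basis and let X be its fractional conversion, so ξ = X.
Mole table: n_C = 1 − X; n_A = X; n_D = X.
n_T = Σnᵢ = 1 + X.
Mole fractions y_i = n_i/n_T; K_p = p_A p_D / (p_C) with p_i = y_i·P.
This yields a degree-2 equation in X; solving on (0,1), X = 0.252.

X = 0.252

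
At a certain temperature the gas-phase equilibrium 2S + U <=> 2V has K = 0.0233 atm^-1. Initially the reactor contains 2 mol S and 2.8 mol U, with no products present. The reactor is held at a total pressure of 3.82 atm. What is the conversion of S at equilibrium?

X = 0.183

Let X = conversion of S (basis 2 mol S); extent of reaction ξ = X.
Moles: n_S = 2 − 2X; n_U = 2.8 − X; n_V = 2X.
Total moles n_T = 4.8 − X.
With p_i = (n_i/n_T)P, K = p_V^2 / (p_S^2 p_U).
Substituting and setting equal to 0.0233 atm^-1 gives a polynomial in X; the root in (0,1) is X = 0.183.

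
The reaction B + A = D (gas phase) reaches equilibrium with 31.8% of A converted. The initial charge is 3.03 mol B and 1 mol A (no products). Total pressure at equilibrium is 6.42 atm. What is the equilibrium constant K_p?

K_p = 0.0994 atm^-1

Basis: 1 mol A initially; let X = conversion of A. Extent ξ = X.
At extent ξ: n_B = 3.03 − X; n_A = 1 − X; n_D = X.
n_T = Σnᵢ = 4.03 − X.
At X = 0.318: n_B = 2.71, n_A = 0.682, n_D = 0.318, n_T = 3.71.
p_i = (n_i/n_T)·P. K_p = p_D / (p_B p_A) = 0.0994 atm^-1.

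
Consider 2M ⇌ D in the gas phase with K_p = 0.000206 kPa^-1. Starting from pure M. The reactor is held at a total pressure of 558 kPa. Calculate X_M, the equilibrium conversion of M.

Let X = conversion of M (basis 1 mol M); extent of reaction ξ = 0.5X.
Species balance: n_M = 1 − X; n_D = 0.5X.
n_T = Σnᵢ = 1 − 0.5X.
y_i = n_i/n_T, p_i = y_i·P. K_p = p_D / (p_M^2).
This yields a degree-2 equation in X; solving on (0,1), X = 0.172.

X = 0.172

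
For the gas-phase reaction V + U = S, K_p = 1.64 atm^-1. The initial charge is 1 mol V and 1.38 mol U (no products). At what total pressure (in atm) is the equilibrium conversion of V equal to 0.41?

Basis: 1 mol V initially; let X = conversion of V. Extent ξ = X.
Mole table: n_V = 1 − X; n_U = 1.38 − X; n_S = X.
Total moles n_T = 2.38 − X.
K_p = p_S / (p_V p_U) with p_i = (n_i/n_T)·P.
At X = 0.41: the mole-fraction product g(X) = Π y_i^ν_i = 1.411. Since K_p = g(X)·P^{-1}, P = (g/K_p)^(1/1) = (1.411/1.64)^(1/1) = 0.861 atm.

P = 0.861 atm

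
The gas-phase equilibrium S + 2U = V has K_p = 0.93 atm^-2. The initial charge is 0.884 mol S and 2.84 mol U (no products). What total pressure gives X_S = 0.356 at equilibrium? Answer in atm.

Basis: 0.884 mol S initially; let X = conversion of S. Extent ξ = 0.884X.
At extent ξ: n_S = 0.884 − 0.884X; n_U = 2.84 − 1.77X; n_V = 0.884X.
Summing: n_T = 3.72 − 1.77X.
K_p = p_V / (p_S p_U^2) with p_i = (n_i/n_T)·P.
At X = 0.356: the mole-fraction product g(X) = Π y_i^ν_i = 1.083. Since K_p = g(X)·P^{-2}, P = (g/K_p)^(1/2) = (1.083/0.93)^(1/2) = 1.08 atm.

P = 1.08 atm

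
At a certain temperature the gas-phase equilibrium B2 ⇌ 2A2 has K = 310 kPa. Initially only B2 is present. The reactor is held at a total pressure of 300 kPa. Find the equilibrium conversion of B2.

X = 0.453

Let X = conversion of B2 (basis 1 mol B2); extent of reaction ξ = X.
At extent ξ: n_B2 = 1 − X; n_A2 = 2X.
n_T = Σnᵢ = 1 + X.
With p_i = (n_i/n_T)P, K = p_A2^2 / (p_B2).
Equating to 310 kPa and solving on 0 < X < 1: X = 0.453.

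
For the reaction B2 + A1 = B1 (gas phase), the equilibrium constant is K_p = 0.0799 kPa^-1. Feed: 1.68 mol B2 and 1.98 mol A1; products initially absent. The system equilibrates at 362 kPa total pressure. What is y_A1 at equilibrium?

y_A1 = 0.235

Let X = conversion of B2 (basis 1.68 mol B2); extent of reaction ξ = 1.68X.
At extent ξ: n_B2 = 1.68 − 1.68X; n_A1 = 1.98 − 1.68X; n_B1 = 1.68X.
Total moles n_T = 3.66 − 1.68X.
With p_i = (n_i/n_T)P, K_p = p_B1 / (p_B2 p_A1).
Equating to 0.0799 kPa^-1 and solving on 0 < X < 1: X = 0.872.
Then n_A1 = 0.516, n_T = 2.2, so y_A1 = 0.235.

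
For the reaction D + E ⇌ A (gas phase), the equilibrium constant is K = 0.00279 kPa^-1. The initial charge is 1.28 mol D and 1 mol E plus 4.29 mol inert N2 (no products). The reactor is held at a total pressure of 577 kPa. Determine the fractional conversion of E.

X = 0.213

Basis: 1 mol E initially; let X = conversion of E. Extent ξ = X.
Moles: n_D = 1.28 − X; n_E = 1 − X; n_A = X; n_I = 4.29 (inert).
n_T = Σnᵢ = 6.57 − X.
Mole fractions y_i = n_i/n_T; K = p_A / (p_D p_E) with p_i = y_i·P.
Equating to 0.00279 kPa^-1 and solving on 0 < X < 1: X = 0.213.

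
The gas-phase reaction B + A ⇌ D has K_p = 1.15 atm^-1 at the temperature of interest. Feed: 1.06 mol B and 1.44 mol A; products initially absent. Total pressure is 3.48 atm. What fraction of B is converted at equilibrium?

Take 1.06 mol B as basis and let X be its fractional conversion, so ξ = 1.06X.
Species balance: n_B = 1.06 − 1.06X; n_A = 1.44 − 1.06X; n_D = 1.06X.
Summing: n_T = 2.5 − 1.06X.
y_i = n_i/n_T, p_i = y_i·P. K_p = p_D / (p_B p_A).
Setting this equal to 1.15 atm^-1 and taking the physical root (0 < X < 1) gives X = 0.628.

X = 0.628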